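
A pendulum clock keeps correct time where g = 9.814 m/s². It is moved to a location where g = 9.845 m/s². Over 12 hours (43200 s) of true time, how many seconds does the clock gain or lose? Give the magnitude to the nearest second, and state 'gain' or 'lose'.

The clock's period scales as T ∝ 1/√g, so T'/T = √(9.814/9.845) = 0.998424.
In 43200 s of true time the clock registers 43200/0.998424 = 43268.2 s, so it gains 68 s.

gain 68 s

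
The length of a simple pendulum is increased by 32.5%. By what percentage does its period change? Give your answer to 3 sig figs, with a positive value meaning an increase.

T ∝ √L, so T'/T = √(1.325) = 1.151.
Percentage change in T = (1.151 − 1) × 100% = 15.1%.

15.1%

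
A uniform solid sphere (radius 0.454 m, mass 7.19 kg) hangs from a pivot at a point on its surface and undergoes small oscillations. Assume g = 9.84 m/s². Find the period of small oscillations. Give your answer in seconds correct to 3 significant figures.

I_cm = (2/5)mr² = 0.5928 kg·m². The pivot is at distance d = 0.454 m from the centre of mass.
By the parallel-axis theorem, I = I_cm + md² = 0.5928 + 1.482 = 2.075 kg·m².
T = 2π√(I/(mgd)) = 2π√(2.075/(7.19 × 9.84 × 0.454)) = 1.60 s.

1.60 s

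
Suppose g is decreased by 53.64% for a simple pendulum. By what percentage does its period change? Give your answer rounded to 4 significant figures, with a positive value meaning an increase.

T ∝ 1/√g, so T'/T = 1/√(0.46360) = 1.4687.
Percentage change in T = (1.4687 − 1) × 100% = 46.87%.

46.87%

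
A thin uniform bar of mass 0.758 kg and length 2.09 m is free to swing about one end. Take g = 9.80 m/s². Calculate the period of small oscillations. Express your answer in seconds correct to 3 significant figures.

For a physical pendulum T = 2π√(I/(mgd)), with d = 1.045 m from pivot to centre of mass.
I_cm = mL²/12 = 0.758 × 2.09²/12 = 0.2759 kg·m²; I = I_cm + md² = 0.2759 + 0.758 × 1.045² = 1.104 kg·m².
T = 2π√(1.104/(0.758 × 9.80 × 1.045)) = 2.37 s.

2.37 s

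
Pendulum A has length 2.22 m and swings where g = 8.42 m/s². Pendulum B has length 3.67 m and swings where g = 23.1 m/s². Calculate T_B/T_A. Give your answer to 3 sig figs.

T = 2π√(L/g), so T_B/T_A = √((L_B/g_B)/(L_A/g_A)) = √((3.67/23.1)/(2.22/8.42)) = 0.776.

0.776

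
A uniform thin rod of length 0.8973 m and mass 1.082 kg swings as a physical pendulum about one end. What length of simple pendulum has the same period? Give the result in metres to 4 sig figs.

The equivalent simple-pendulum length is L_eq = I/(md), where I is about the pivot and d = 0.44865 m.
I_cm = (1/12)mL² = 0.072597 kg·m², so I = I_cm + md² = 0.072597 + 0.21779 = 0.29039 kg·m².
L_eq = 0.29039/(1.082 × 0.44865) = 0.5982 m.

0.5982 m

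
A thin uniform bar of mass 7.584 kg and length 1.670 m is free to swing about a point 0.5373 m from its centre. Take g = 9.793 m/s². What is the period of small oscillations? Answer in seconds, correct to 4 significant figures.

For a physical pendulum T = 2π√(I/(mgd)), with d = 0.53730 m from pivot to centre of mass.
I_cm = mL²/12 = 7.584 × 1.670²/12 = 1.7626 kg·m²; I = I_cm + md² = 1.7626 + 7.584 × 0.53730² = 3.9520 kg·m².
T = 2π√(3.9520/(7.584 × 9.793 × 0.53730)) = 1.977 s.

1.977 s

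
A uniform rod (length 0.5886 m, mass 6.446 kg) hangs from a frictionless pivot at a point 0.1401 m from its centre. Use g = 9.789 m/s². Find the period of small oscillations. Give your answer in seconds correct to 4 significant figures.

For a physical pendulum T = 2π√(I/(mgd)), with d = 0.14010 m from pivot to centre of mass.
I_cm = mL²/12 = 6.446 × 0.5886²/12 = 0.18610 kg·m²; I = I_cm + md² = 0.18610 + 6.446 × 0.14010² = 0.31262 kg·m².
T = 2π√(0.31262/(6.446 × 9.789 × 0.14010)) = 1.182 s.

1.182 s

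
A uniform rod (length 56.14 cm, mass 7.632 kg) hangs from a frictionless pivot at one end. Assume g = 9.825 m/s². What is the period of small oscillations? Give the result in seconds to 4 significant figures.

1.226 s

For a physical pendulum T = 2π√(I/(mgd)), with d = 0.28070 m from pivot to centre of mass.
I_cm = mL²/12 = 7.632 × 0.5614²/12 = 0.20045 kg·m²; I = I_cm + md² = 0.20045 + 7.632 × 0.28070² = 0.80179 kg·m².
T = 2π√(0.80179/(7.632 × 9.825 × 0.28070)) = 1.226 s.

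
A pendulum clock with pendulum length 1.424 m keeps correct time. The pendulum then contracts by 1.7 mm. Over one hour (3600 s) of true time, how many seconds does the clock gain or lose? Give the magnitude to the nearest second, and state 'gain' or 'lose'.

T ∝ √L, so T'/T = √(1.42230/1.424) = 0.999403.
In 3600 s of true time the clock registers 3600/0.999403 = 3602.2 s, so it gains 2 s.

gain 2 s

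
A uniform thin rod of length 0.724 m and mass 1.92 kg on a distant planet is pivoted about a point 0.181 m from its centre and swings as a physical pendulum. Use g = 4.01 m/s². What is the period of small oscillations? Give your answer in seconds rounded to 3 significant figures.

2.04 s

For a physical pendulum T = 2π√(I/(mgd)), with d = 0.1810 m from pivot to centre of mass.
I_cm = mL²/12 = 1.92 × 0.724²/12 = 0.08387 kg·m²; I = I_cm + md² = 0.08387 + 1.92 × 0.1810² = 0.1468 kg·m².
T = 2π√(0.1468/(1.92 × 4.01 × 0.1810)) = 2.04 s.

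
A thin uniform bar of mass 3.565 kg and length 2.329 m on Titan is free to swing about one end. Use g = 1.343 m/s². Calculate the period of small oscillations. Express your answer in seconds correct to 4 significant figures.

6.756 s

For a physical pendulum T = 2π√(I/(mgd)), with d = 1.1645 m from pivot to centre of mass.
I_cm = mL²/12 = 3.565 × 2.329²/12 = 1.6115 kg·m²; I = I_cm + md² = 1.6115 + 3.565 × 1.1645² = 6.4458 kg·m².
T = 2π√(6.4458/(3.565 × 1.343 × 1.1645)) = 6.756 s.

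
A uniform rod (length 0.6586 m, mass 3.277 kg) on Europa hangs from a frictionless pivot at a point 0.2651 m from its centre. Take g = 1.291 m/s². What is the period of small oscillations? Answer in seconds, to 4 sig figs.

3.504 s

For a physical pendulum T = 2π√(I/(mgd)), with d = 0.26510 m from pivot to centre of mass.
I_cm = mL²/12 = 3.277 × 0.6586²/12 = 0.11845 kg·m²; I = I_cm + md² = 0.11845 + 3.277 × 0.26510² = 0.34875 kg·m².
T = 2π√(0.34875/(3.277 × 1.291 × 0.26510)) = 3.504 s.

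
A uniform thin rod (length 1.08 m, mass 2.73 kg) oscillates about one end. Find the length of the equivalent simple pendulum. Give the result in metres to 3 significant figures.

The equivalent simple-pendulum length is L_eq = I/(md), where I is about the pivot and d = 0.5400 m.
I_cm = (1/12)mL² = 0.2654 kg·m², so I = I_cm + md² = 0.2654 + 0.7961 = 1.061 kg·m².
L_eq = 1.061/(2.73 × 0.5400) = 0.720 m.

0.720 m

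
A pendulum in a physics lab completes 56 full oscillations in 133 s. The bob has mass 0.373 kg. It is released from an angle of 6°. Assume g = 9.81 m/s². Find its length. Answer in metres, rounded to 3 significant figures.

T = 133/56 = 2.375 s.
From T = 2π√(L/g), L = gT²/(4π²) = 9.81 × 2.375²/(4π²) = 1.40 m.

1.40 m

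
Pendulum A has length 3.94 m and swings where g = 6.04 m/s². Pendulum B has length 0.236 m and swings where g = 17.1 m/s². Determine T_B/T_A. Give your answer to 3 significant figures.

T = 2π√(L/g), so T_B/T_A = √((L_B/g_B)/(L_A/g_A)) = √((0.236/17.1)/(3.94/6.04)) = 0.145.

0.145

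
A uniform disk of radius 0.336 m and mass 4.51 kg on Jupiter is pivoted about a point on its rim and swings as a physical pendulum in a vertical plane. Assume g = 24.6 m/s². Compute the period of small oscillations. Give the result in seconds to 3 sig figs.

I_cm = ½mr² = 0.2546 kg·m². The pivot is at distance d = 0.336 m from the centre of mass.
By the parallel-axis theorem, I = I_cm + md² = 0.2546 + 0.5092 = 0.7637 kg·m².
T = 2π√(I/(mgd)) = 2π√(0.7637/(4.51 × 24.6 × 0.336)) = 0.899 s.

0.899 s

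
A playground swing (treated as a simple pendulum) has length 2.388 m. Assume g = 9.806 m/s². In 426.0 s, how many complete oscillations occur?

137

T = 2π√(L/g) = 2π√(2.388/9.806) = 3.1006 s.
Number of complete oscillations = ⌊426.0/3.1006⌋ = ⌊137.39⌋ = 137.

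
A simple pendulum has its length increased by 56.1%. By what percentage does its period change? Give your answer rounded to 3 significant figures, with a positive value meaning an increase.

T ∝ √L, so T'/T = √(1.561) = 1.249.
Percentage change in T = (1.249 − 1) × 100% = 24.9%.

24.9%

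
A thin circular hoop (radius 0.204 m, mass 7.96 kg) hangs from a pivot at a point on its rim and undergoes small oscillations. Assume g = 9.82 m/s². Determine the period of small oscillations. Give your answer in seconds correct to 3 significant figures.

I_cm = mr² = 0.3313 kg·m². The pivot is at distance d = 0.204 m from the centre of mass.
By the parallel-axis theorem, I = I_cm + md² = 0.3313 + 0.3313 = 0.6625 kg·m².
T = 2π√(I/(mgd)) = 2π√(0.6625/(7.96 × 9.82 × 0.204)) = 1.28 s.

1.28 s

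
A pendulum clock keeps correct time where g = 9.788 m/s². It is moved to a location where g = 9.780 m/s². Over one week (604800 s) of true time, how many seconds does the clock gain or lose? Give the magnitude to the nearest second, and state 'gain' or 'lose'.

lose 247 s

The clock's period scales as T ∝ 1/√g, so T'/T = √(9.788/9.780) = 1.00041.
In 604800 s of true time the clock registers 604800/1.00041 = 604552.8 s, so it loses 247 s.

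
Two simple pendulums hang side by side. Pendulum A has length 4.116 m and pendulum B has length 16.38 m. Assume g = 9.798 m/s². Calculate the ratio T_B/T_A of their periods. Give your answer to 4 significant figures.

1.995

T ∝ √L, so T_B/T_A = √(L_B/L_A) = √(16.38/4.116) = 1.995.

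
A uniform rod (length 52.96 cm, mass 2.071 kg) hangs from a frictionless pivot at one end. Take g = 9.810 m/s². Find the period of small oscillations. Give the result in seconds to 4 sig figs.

1.192 s

For a physical pendulum T = 2π√(I/(mgd)), with d = 0.26480 m from pivot to centre of mass.
I_cm = mL²/12 = 2.071 × 0.5296²/12 = 0.048406 kg·m²; I = I_cm + md² = 0.048406 + 2.071 × 0.26480² = 0.19362 kg·m².
T = 2π√(0.19362/(2.071 × 9.810 × 0.26480)) = 1.192 s.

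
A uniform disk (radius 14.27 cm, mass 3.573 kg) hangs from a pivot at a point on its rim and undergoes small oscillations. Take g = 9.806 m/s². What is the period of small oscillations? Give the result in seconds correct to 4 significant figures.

I_cm = ½mr² = 0.036379 kg·m². The pivot is at distance d = 0.1427 m from the centre of mass.
By the parallel-axis theorem, I = I_cm + md² = 0.036379 + 0.072758 = 0.10914 kg·m².
T = 2π√(I/(mgd)) = 2π√(0.10914/(3.573 × 9.806 × 0.1427)) = 0.9283 s.

0.9283 s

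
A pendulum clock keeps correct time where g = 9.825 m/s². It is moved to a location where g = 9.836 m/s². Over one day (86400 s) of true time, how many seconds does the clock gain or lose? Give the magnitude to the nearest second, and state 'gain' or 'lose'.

gain 48 s

The clock's period scales as T ∝ 1/√g, so T'/T = √(9.825/9.836) = 0.999441.
In 86400 s of true time the clock registers 86400/0.999441 = 86448.4 s, so it gains 48 s.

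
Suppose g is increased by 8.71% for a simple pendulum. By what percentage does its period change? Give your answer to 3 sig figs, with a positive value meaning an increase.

T ∝ 1/√g, so T'/T = 1/√(1.087) = 0.9591.
Percentage change in T = (0.9591 − 1) × 100% = -4.09%.

-4.09%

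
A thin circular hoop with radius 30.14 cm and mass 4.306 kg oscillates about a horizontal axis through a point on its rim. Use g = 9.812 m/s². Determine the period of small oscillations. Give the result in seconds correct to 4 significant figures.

I_cm = mr² = 0.39117 kg·m². The pivot is at distance d = 0.3014 m from the centre of mass.
By the parallel-axis theorem, I = I_cm + md² = 0.39117 + 0.39117 = 0.78233 kg·m².
T = 2π√(I/(mgd)) = 2π√(0.78233/(4.306 × 9.812 × 0.3014)) = 1.557 s.

1.557 s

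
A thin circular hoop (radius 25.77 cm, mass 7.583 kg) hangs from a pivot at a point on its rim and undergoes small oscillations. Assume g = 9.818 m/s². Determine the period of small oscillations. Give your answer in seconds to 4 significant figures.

1.440 s

I_cm = mr² = 0.50358 kg·m². The pivot is at distance d = 0.2577 m from the centre of mass.
By the parallel-axis theorem, I = I_cm + md² = 0.50358 + 0.50358 = 1.0072 kg·m².
T = 2π√(I/(mgd)) = 2π√(1.0072/(7.583 × 9.818 × 0.2577)) = 1.440 s.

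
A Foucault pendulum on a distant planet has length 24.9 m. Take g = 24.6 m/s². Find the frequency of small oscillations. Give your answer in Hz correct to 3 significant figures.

T = 2π√(L/g) = 2π√(24.9/24.6) = 6.321 s, so f = 1/T = 0.158 Hz.

0.158 Hz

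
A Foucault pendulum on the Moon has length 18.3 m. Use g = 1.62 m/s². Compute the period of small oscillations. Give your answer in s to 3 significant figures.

21.1 s

T = 2π√(L/g) = 2π√(18.3/1.62) = 2π × 3.361 = 21.1 s.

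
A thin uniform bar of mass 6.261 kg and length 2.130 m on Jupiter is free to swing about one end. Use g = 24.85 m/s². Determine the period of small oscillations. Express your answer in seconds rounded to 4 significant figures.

For a physical pendulum T = 2π√(I/(mgd)), with d = 1.0650 m from pivot to centre of mass.
I_cm = mL²/12 = 6.261 × 2.130²/12 = 2.3671 kg·m²; I = I_cm + md² = 2.3671 + 6.261 × 1.0650² = 9.4685 kg·m².
T = 2π√(9.4685/(6.261 × 24.85 × 1.0650)) = 1.502 s.

1.502 s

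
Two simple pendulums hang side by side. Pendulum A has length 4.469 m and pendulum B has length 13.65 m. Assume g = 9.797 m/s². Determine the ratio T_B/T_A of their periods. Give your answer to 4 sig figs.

T ∝ √L, so T_B/T_A = √(L_B/L_A) = √(13.65/4.469) = 1.748.

1.748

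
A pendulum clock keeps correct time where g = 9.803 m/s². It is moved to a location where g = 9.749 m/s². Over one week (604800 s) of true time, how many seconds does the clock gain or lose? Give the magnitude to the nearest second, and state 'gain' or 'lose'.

The clock's period scales as T ∝ 1/√g, so T'/T = √(9.803/9.749) = 1.00277.
In 604800 s of true time the clock registers 604800/1.00277 = 603131.9 s, so it loses 1668 s.

lose 1668 s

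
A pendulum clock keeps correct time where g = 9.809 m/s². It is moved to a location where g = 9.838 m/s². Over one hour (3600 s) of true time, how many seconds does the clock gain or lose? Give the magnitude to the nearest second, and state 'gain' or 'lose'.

The clock's period scales as T ∝ 1/√g, so T'/T = √(9.809/9.838) = 0.998525.
In 3600 s of true time the clock registers 3600/0.998525 = 3605.3 s, so it gains 5 s.

gain 5 s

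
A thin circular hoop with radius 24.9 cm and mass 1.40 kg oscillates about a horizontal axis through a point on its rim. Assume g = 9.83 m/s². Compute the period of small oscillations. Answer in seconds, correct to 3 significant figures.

I_cm = mr² = 0.08680 kg·m². The pivot is at distance d = 0.249 m from the centre of mass.
By the parallel-axis theorem, I = I_cm + md² = 0.08680 + 0.08680 = 0.1736 kg·m².
T = 2π√(I/(mgd)) = 2π√(0.1736/(1.40 × 9.83 × 0.249)) = 1.41 s.

1.41 s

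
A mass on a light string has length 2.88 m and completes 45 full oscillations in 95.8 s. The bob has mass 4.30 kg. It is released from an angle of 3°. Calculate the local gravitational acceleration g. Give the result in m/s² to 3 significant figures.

T = 95.8/45 = 2.129 s.
From T = 2π√(L/g), g = 4π²L/T² = 4π² × 2.88/2.129² = 25.1 m/s².

25.1 m/s²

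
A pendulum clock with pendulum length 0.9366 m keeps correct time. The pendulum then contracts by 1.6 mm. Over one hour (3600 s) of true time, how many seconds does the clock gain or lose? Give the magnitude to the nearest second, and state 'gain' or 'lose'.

T ∝ √L, so T'/T = √(0.93500/0.9366) = 0.999145.
In 3600 s of true time the clock registers 3600/0.999145 = 3603.1 s, so it gains 3 s.

gain 3 s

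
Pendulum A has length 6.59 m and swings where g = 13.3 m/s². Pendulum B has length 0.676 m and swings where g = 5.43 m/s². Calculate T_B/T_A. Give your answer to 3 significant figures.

0.501

T = 2π√(L/g), so T_B/T_A = √((L_B/g_B)/(L_A/g_A)) = √((0.676/5.43)/(6.59/13.3)) = 0.501.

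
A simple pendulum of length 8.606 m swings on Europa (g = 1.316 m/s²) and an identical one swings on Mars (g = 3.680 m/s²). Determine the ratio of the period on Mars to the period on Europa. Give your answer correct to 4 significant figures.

0.5980

T ∝ 1/√g, so T₂/T₁ = √(g₁/g₂) = √(1.316/3.680) = 0.5980.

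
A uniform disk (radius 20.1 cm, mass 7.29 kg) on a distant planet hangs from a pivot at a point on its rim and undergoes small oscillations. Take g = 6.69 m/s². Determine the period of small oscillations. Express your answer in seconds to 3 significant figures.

1.33 s

I_cm = ½mr² = 0.1473 kg·m². The pivot is at distance d = 0.201 m from the centre of mass.
By the parallel-axis theorem, I = I_cm + md² = 0.1473 + 0.2945 = 0.4418 kg·m².
T = 2π√(I/(mgd)) = 2π√(0.4418/(7.29 × 6.69 × 0.201)) = 1.33 s.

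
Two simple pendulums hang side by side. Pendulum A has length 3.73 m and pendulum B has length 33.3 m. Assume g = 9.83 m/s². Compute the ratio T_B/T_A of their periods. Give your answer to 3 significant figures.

T ∝ √L, so T_B/T_A = √(L_B/L_A) = √(33.3/3.73) = 2.99.

2.99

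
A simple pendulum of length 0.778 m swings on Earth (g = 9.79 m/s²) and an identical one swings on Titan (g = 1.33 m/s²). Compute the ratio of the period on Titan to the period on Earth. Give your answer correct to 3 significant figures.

2.71

T ∝ 1/√g, so T₂/T₁ = √(g₁/g₂) = √(9.79/1.33) = 2.71.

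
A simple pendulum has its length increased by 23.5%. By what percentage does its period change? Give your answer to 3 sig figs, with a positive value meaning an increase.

11.1%

T ∝ √L, so T'/T = √(1.235) = 1.111.
Percentage change in T = (1.111 − 1) × 100% = 11.1%.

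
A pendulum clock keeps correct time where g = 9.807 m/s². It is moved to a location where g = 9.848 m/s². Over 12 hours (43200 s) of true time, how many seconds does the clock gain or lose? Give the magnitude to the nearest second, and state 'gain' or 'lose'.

gain 90 s

The clock's period scales as T ∝ 1/√g, so T'/T = √(9.807/9.848) = 0.997916.
In 43200 s of true time the clock registers 43200/0.997916 = 43290.2 s, so it gains 90 s.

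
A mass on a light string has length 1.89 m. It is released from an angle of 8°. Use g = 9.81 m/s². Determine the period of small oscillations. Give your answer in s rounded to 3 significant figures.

2.76 s

T = 2π√(L/g) = 2π√(1.89/9.81) = 2π × 0.4389 = 2.76 s.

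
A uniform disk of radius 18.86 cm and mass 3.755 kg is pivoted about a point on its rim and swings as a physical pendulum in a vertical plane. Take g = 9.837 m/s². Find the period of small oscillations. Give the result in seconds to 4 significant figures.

I_cm = ½mr² = 0.066783 kg·m². The pivot is at distance d = 0.1886 m from the centre of mass.
By the parallel-axis theorem, I = I_cm + md² = 0.066783 + 0.13357 = 0.20035 kg·m².
T = 2π√(I/(mgd)) = 2π√(0.20035/(3.755 × 9.837 × 0.1886)) = 1.066 s.

1.066 s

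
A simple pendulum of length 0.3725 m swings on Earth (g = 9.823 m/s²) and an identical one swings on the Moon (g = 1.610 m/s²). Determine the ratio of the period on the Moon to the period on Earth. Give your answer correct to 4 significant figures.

2.470

T ∝ 1/√g, so T₂/T₁ = √(g₁/g₂) = √(9.823/1.610) = 2.470.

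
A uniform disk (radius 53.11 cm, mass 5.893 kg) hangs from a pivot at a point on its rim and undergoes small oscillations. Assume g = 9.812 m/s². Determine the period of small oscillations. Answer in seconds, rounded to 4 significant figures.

1.790 s

I_cm = ½mr² = 0.83111 kg·m². The pivot is at distance d = 0.5311 m from the centre of mass.
By the parallel-axis theorem, I = I_cm + md² = 0.83111 + 1.6622 = 2.4933 kg·m².
T = 2π√(I/(mgd)) = 2π√(2.4933/(5.893 × 9.812 × 0.5311)) = 1.790 s.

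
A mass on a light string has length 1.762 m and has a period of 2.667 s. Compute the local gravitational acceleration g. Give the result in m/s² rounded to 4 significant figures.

9.780 m/s²

From T = 2π√(L/g), g = 4π²L/T² = 4π² × 1.762/2.6670² = 9.780 m/s².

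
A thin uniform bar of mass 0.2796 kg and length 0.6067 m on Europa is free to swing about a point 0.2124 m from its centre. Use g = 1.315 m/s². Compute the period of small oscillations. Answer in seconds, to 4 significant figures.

3.273 s

For a physical pendulum T = 2π√(I/(mgd)), with d = 0.21240 m from pivot to centre of mass.
I_cm = mL²/12 = 0.2796 × 0.6067²/12 = 0.0085764 kg·m²; I = I_cm + md² = 0.0085764 + 0.2796 × 0.21240² = 0.021190 kg·m².
T = 2π√(0.021190/(0.2796 × 1.315 × 0.21240)) = 3.273 s.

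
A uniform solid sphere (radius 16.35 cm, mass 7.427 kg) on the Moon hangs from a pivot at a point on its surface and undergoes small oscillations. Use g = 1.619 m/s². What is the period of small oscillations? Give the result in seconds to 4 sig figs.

I_cm = (2/5)mr² = 0.079416 kg·m². The pivot is at distance d = 0.1635 m from the centre of mass.
By the parallel-axis theorem, I = I_cm + md² = 0.079416 + 0.19854 = 0.27796 kg·m².
T = 2π√(I/(mgd)) = 2π√(0.27796/(7.427 × 1.619 × 0.1635)) = 2.363 s.

2.363 s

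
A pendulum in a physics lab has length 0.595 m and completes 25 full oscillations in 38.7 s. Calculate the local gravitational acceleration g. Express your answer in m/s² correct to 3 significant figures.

T = 38.7/25 = 1.548 s.
From T = 2π√(L/g), g = 4π²L/T² = 4π² × 0.595/1.548² = 9.80 m/s².

9.80 m/s²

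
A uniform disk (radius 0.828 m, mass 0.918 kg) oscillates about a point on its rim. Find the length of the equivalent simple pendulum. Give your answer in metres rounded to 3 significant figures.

1.24 m

The equivalent simple-pendulum length is L_eq = I/(md), where I is about the pivot and d = 0.8280 m.
I_cm = ½mR² = 0.3147 kg·m², so I = I_cm + md² = 0.3147 + 0.6294 = 0.9440 kg·m².
L_eq = 0.9440/(0.918 × 0.8280) = 1.24 m.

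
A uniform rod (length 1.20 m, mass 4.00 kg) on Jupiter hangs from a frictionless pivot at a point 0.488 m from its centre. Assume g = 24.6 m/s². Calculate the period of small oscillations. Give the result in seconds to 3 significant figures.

1.09 s

For a physical pendulum T = 2π√(I/(mgd)), with d = 0.4880 m from pivot to centre of mass.
I_cm = mL²/12 = 4.00 × 1.20²/12 = 0.4800 kg·m²; I = I_cm + md² = 0.4800 + 4.00 × 0.4880² = 1.433 kg·m².
T = 2π√(1.433/(4.00 × 24.6 × 0.4880)) = 1.09 s.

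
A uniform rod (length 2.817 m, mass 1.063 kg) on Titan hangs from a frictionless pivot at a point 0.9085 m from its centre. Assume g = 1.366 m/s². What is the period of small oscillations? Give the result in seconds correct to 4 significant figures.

6.877 s

For a physical pendulum T = 2π√(I/(mgd)), with d = 0.90850 m from pivot to centre of mass.
I_cm = mL²/12 = 1.063 × 2.817²/12 = 0.70295 kg·m²; I = I_cm + md² = 0.70295 + 1.063 × 0.90850² = 1.5803 kg·m².
T = 2π√(1.5803/(1.063 × 1.366 × 0.90850)) = 6.877 s.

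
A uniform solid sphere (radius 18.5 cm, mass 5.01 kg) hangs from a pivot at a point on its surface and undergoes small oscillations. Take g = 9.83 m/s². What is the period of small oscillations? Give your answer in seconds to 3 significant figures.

I_cm = (2/5)mr² = 0.06859 kg·m². The pivot is at distance d = 0.185 m from the centre of mass.
By the parallel-axis theorem, I = I_cm + md² = 0.06859 + 0.1715 = 0.2401 kg·m².
T = 2π√(I/(mgd)) = 2π√(0.2401/(5.01 × 9.83 × 0.185)) = 1.02 s.

1.02 s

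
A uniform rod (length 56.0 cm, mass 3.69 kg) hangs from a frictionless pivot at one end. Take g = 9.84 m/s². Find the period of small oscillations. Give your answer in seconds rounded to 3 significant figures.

1.22 s

For a physical pendulum T = 2π√(I/(mgd)), with d = 0.2800 m from pivot to centre of mass.
I_cm = mL²/12 = 3.69 × 0.560²/12 = 0.09643 kg·m²; I = I_cm + md² = 0.09643 + 3.69 × 0.2800² = 0.3857 kg·m².
T = 2π√(0.3857/(3.69 × 9.84 × 0.2800)) = 1.22 s.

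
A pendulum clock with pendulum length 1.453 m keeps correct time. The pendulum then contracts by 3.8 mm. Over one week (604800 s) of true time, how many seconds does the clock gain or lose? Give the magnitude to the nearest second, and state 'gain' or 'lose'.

T ∝ √L, so T'/T = √(1.44920/1.453) = 0.998692.
In 604800 s of true time the clock registers 604800/0.998692 = 605592.4 s, so it gains 792 s.

gain 792 s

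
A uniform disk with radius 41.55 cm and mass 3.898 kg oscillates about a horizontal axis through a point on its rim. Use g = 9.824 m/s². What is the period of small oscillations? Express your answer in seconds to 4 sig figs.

1.583 s

I_cm = ½mr² = 0.33648 kg·m². The pivot is at distance d = 0.4155 m from the centre of mass.
By the parallel-axis theorem, I = I_cm + md² = 0.33648 + 0.67295 = 1.0094 kg·m².
T = 2π√(I/(mgd)) = 2π√(1.0094/(3.898 × 9.824 × 0.4155)) = 1.583 s.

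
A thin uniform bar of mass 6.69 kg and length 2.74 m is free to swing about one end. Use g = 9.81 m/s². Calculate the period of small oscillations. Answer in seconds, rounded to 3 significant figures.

2.71 s

For a physical pendulum T = 2π√(I/(mgd)), with d = 1.370 m from pivot to centre of mass.
I_cm = mL²/12 = 6.69 × 2.74²/12 = 4.185 kg·m²; I = I_cm + md² = 4.185 + 6.69 × 1.370² = 16.74 kg·m².
T = 2π√(16.74/(6.69 × 9.81 × 1.370)) = 2.71 s.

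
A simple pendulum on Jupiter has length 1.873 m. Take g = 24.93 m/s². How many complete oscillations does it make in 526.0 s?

T = 2π√(L/g) = 2π√(1.873/24.93) = 1.7222 s.
Number of complete oscillations = ⌊526.0/1.7222⌋ = ⌊305.42⌋ = 305.

305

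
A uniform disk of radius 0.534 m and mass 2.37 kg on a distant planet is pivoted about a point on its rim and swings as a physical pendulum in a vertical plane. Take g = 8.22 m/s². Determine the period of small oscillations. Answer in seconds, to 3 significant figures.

1.96 s

I_cm = ½mr² = 0.3379 kg·m². The pivot is at distance d = 0.534 m from the centre of mass.
By the parallel-axis theorem, I = I_cm + md² = 0.3379 + 0.6758 = 1.014 kg·m².
T = 2π√(I/(mgd)) = 2π√(1.014/(2.37 × 8.22 × 0.534)) = 1.96 s.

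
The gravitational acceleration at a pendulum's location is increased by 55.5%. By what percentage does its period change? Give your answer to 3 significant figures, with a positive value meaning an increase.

-19.8%

T ∝ 1/√g, so T'/T = 1/√(1.555) = 0.8019.
Percentage change in T = (0.8019 − 1) × 100% = -19.8%.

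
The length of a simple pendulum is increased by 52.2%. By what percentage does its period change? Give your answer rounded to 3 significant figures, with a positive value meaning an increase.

T ∝ √L, so T'/T = √(1.522) = 1.234.
Percentage change in T = (1.234 − 1) × 100% = 23.4%.

23.4%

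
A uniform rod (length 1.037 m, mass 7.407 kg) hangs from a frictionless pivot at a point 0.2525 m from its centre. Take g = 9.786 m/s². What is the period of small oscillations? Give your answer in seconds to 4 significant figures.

For a physical pendulum T = 2π√(I/(mgd)), with d = 0.25250 m from pivot to centre of mass.
I_cm = mL²/12 = 7.407 × 1.037²/12 = 0.66377 kg·m²; I = I_cm + md² = 0.66377 + 7.407 × 0.25250² = 1.1360 kg·m².
T = 2π√(1.1360/(7.407 × 9.786 × 0.25250)) = 1.565 s.

1.565 s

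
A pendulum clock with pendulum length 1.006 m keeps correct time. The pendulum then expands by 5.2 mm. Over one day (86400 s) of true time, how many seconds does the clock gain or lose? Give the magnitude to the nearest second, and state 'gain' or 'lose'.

lose 222 s

T ∝ √L, so T'/T = √(1.01120/1.006) = 1.00258.
In 86400 s of true time the clock registers 86400/1.00258 = 86177.6 s, so it loses 222 s.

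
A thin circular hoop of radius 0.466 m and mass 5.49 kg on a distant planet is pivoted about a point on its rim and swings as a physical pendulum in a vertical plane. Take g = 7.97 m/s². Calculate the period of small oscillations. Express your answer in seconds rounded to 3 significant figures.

2.15 s

I_cm = mr² = 1.192 kg·m². The pivot is at distance d = 0.466 m from the centre of mass.
By the parallel-axis theorem, I = I_cm + md² = 1.192 + 1.192 = 2.384 kg·m².
T = 2π√(I/(mgd)) = 2π√(2.384/(5.49 × 7.97 × 0.466)) = 2.15 s.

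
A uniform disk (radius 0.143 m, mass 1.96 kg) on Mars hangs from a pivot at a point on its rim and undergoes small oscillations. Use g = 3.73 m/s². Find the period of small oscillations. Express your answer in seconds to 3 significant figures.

I_cm = ½mr² = 0.02004 kg·m². The pivot is at distance d = 0.143 m from the centre of mass.
By the parallel-axis theorem, I = I_cm + md² = 0.02004 + 0.04008 = 0.06012 kg·m².
T = 2π√(I/(mgd)) = 2π√(0.06012/(1.96 × 3.73 × 0.143)) = 1.51 s.

1.51 s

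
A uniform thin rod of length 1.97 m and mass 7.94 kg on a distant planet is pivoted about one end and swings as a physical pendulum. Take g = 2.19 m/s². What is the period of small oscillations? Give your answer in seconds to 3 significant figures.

For a physical pendulum T = 2π√(I/(mgd)), with d = 0.9850 m from pivot to centre of mass.
I_cm = mL²/12 = 7.94 × 1.97²/12 = 2.568 kg·m²; I = I_cm + md² = 2.568 + 7.94 × 0.9850² = 10.27 kg·m².
T = 2π√(10.27/(7.94 × 2.19 × 0.9850)) = 4.87 s.

4.87 s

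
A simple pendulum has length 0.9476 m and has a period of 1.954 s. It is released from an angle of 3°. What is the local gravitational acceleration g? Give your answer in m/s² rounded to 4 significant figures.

9.798 m/s²

From T = 2π√(L/g), g = 4π²L/T² = 4π² × 0.9476/1.9540² = 9.798 m/s².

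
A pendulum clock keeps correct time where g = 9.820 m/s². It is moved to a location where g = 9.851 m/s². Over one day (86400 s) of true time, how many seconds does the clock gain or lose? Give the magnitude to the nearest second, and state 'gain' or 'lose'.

The clock's period scales as T ∝ 1/√g, so T'/T = √(9.820/9.851) = 0.998425.
In 86400 s of true time the clock registers 86400/0.998425 = 86536.3 s, so it gains 136 s.

gain 136 s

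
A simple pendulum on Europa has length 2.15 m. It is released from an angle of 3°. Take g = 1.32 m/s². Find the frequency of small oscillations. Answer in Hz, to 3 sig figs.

0.125 Hz

T = 2π√(L/g) = 2π√(2.15/1.32) = 8.019 s, so f = 1/T = 0.125 Hz.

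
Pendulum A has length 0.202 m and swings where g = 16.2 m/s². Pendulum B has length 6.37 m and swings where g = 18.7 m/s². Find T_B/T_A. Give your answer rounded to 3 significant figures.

T = 2π√(L/g), so T_B/T_A = √((L_B/g_B)/(L_A/g_A)) = √((6.37/18.7)/(0.202/16.2)) = 5.23.

5.23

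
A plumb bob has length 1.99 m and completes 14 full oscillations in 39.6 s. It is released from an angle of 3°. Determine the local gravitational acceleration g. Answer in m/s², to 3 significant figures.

9.82 m/s²

T = 39.6/14 = 2.829 s.
From T = 2π√(L/g), g = 4π²L/T² = 4π² × 1.99/2.829² = 9.82 m/s².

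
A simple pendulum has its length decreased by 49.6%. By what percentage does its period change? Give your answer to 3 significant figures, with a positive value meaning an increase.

T ∝ √L, so T'/T = √(0.5040) = 0.7099.
Percentage change in T = (0.7099 − 1) × 100% = -29.0%.

-29.0%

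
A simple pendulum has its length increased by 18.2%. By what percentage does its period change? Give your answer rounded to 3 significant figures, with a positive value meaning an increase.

8.72%

T ∝ √L, so T'/T = √(1.182) = 1.087.
Percentage change in T = (1.087 − 1) × 100% = 8.72%.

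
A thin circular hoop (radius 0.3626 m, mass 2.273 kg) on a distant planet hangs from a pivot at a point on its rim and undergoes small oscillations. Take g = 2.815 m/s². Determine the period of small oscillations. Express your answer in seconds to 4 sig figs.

I_cm = mr² = 0.29885 kg·m². The pivot is at distance d = 0.3626 m from the centre of mass.
By the parallel-axis theorem, I = I_cm + md² = 0.29885 + 0.29885 = 0.59770 kg·m².
T = 2π√(I/(mgd)) = 2π√(0.59770/(2.273 × 2.815 × 0.3626)) = 3.189 s.

3.189 s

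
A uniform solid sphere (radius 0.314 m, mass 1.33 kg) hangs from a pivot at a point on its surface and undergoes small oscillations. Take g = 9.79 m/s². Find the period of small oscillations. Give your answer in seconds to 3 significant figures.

1.33 s

I_cm = (2/5)mr² = 0.05245 kg·m². The pivot is at distance d = 0.314 m from the centre of mass.
By the parallel-axis theorem, I = I_cm + md² = 0.05245 + 0.1311 = 0.1836 kg·m².
T = 2π√(I/(mgd)) = 2π√(0.1836/(1.33 × 9.79 × 0.314)) = 1.33 s.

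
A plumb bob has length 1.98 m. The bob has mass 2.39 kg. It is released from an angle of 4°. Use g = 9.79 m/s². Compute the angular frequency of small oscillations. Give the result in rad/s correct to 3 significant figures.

ω = √(g/L) = √(9.79/1.98) = 2.22 rad/s.

2.22 rad/s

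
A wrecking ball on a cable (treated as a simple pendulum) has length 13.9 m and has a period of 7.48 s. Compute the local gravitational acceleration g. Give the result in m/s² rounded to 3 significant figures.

From T = 2π√(L/g), g = 4π²L/T² = 4π² × 13.9/7.480² = 9.81 m/s².

9.81 m/s²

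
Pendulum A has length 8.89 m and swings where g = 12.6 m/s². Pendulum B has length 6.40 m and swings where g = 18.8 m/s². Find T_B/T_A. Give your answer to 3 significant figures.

0.695

T = 2π√(L/g), so T_B/T_A = √((L_B/g_B)/(L_A/g_A)) = √((6.40/18.8)/(8.89/12.6)) = 0.695.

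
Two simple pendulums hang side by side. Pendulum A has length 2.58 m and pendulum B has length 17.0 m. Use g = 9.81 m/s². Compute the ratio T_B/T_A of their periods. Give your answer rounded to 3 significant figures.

2.57

T ∝ √L, so T_B/T_A = √(L_B/L_A) = √(17.0/2.58) = 2.57.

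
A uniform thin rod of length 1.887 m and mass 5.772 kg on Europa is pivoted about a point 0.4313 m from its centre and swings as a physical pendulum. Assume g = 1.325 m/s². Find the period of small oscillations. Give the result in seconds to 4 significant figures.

For a physical pendulum T = 2π√(I/(mgd)), with d = 0.43130 m from pivot to centre of mass.
I_cm = mL²/12 = 5.772 × 1.887²/12 = 1.7127 kg·m²; I = I_cm + md² = 1.7127 + 5.772 × 0.43130² = 2.7864 kg·m².
T = 2π√(2.7864/(5.772 × 1.325 × 0.43130)) = 5.775 s.

5.775 s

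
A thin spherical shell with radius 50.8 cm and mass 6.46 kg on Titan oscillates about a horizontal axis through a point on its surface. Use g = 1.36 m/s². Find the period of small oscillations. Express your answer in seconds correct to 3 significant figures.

4.96 s

I_cm = (2/3)mr² = 1.111 kg·m². The pivot is at distance d = 0.508 m from the centre of mass.
By the parallel-axis theorem, I = I_cm + md² = 1.111 + 1.667 = 2.778 kg·m².
T = 2π√(I/(mgd)) = 2π√(2.778/(6.46 × 1.36 × 0.508)) = 4.96 s.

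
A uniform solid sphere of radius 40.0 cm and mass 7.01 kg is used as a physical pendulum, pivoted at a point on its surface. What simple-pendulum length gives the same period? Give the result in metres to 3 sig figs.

The equivalent simple-pendulum length is L_eq = I/(md), where I is about the pivot and d = 0.4000 m.
I_cm = (2/5)mR² = 0.4486 kg·m², so I = I_cm + md² = 0.4486 + 1.122 = 1.570 kg·m².
L_eq = 1.570/(7.01 × 0.4000) = 0.560 m.

0.560 m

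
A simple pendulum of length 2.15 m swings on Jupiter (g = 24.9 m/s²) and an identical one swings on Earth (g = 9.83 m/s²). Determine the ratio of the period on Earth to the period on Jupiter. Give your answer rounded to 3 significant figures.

T ∝ 1/√g, so T₂/T₁ = √(g₁/g₂) = √(24.9/9.83) = 1.59.

1.59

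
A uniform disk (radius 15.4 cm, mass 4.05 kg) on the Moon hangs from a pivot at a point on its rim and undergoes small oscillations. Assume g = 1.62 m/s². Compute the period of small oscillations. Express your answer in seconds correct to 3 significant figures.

I_cm = ½mr² = 0.04802 kg·m². The pivot is at distance d = 0.154 m from the centre of mass.
By the parallel-axis theorem, I = I_cm + md² = 0.04802 + 0.09605 = 0.1441 kg·m².
T = 2π√(I/(mgd)) = 2π√(0.1441/(4.05 × 1.62 × 0.154)) = 2.37 s.

2.37 s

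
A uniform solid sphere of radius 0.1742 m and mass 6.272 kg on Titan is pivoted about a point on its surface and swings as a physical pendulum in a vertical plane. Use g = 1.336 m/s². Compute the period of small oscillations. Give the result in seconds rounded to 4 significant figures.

I_cm = (2/5)mr² = 0.076131 kg·m². The pivot is at distance d = 0.1742 m from the centre of mass.
By the parallel-axis theorem, I = I_cm + md² = 0.076131 + 0.19033 = 0.26646 kg·m².
T = 2π√(I/(mgd)) = 2π√(0.26646/(6.272 × 1.336 × 0.1742)) = 2.685 s.

2.685 s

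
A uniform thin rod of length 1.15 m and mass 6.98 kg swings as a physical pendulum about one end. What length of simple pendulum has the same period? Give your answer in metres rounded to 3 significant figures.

The equivalent simple-pendulum length is L_eq = I/(md), where I is about the pivot and d = 0.5750 m.
I_cm = (1/12)mL² = 0.7693 kg·m², so I = I_cm + md² = 0.7693 + 2.308 = 3.077 kg·m².
L_eq = 3.077/(6.98 × 0.5750) = 0.767 m.

0.767 m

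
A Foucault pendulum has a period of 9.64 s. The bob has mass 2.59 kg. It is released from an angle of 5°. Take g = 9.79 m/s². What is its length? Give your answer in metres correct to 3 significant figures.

23.0 m

From T = 2π√(L/g), L = gT²/(4π²) = 9.79 × 9.640²/(4π²) = 23.0 m.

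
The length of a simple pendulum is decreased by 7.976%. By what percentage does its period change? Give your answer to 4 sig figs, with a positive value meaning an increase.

-4.071%

T ∝ √L, so T'/T = √(0.92024) = 0.95929.
Percentage change in T = (0.95929 − 1) × 100% = -4.071%.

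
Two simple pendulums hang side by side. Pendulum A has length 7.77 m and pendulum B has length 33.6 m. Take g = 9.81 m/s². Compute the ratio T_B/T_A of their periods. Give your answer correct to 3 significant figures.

T ∝ √L, so T_B/T_A = √(L_B/L_A) = √(33.6/7.77) = 2.08.

2.08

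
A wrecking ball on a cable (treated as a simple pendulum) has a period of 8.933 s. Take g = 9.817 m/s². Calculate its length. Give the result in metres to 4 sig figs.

19.84 m

From T = 2π√(L/g), L = gT²/(4π²) = 9.817 × 8.9330²/(4π²) = 19.84 m.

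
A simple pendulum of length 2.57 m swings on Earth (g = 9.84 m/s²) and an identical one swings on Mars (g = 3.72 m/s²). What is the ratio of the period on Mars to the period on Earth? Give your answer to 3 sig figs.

1.63

T ∝ 1/√g, so T₂/T₁ = √(g₁/g₂) = √(9.84/3.72) = 1.63.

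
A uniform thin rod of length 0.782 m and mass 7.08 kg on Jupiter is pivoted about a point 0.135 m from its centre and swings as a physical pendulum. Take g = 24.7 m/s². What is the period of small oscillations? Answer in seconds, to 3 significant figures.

0.905 s

For a physical pendulum T = 2π√(I/(mgd)), with d = 0.1350 m from pivot to centre of mass.
I_cm = mL²/12 = 7.08 × 0.782²/12 = 0.3608 kg·m²; I = I_cm + md² = 0.3608 + 7.08 × 0.1350² = 0.4898 kg·m².
T = 2π√(0.4898/(7.08 × 24.7 × 0.1350)) = 0.905 s.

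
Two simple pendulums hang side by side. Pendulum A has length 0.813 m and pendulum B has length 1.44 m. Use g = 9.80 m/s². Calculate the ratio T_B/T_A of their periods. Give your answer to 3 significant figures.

T ∝ √L, so T_B/T_A = √(L_B/L_A) = √(1.44/0.813) = 1.33.

1.33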